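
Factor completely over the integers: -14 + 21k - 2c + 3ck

Group as (3ck - 2c) + (21k - 14) = c(3k - 2) + 7(3k - 2).
Both groups share the factor (3k - 2).

(3k - 2)(c + 7)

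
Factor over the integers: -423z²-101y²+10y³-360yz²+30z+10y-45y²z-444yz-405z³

Group: y(10y²-75yz-101y-135z²-141z+10) + 3z(10y²-75yz-101y-135z²-141z+10); both groups contain (10y²-75yz-101y-135z²-141z+10), so (y+3z) is a factor with cofactor 10y²-75yz-101y-135z²-141z+10.
The cofactor groups again: 10y²-75yz-101y-135z²-141z+10 = y(10y+15z-1) + (-9z-10)(10y+15z-1); both groups contain (10y+15z-1), giving (y-9z-10)(10y+15z-1).

(10y+15z-1)(y+3z)(y-9z-10)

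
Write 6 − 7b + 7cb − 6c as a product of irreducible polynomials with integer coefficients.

Group as (7cb − 6c) + (−7b + 6) = c(7b − 6) − (7b − 6).
Both groups share the factor (7b − 6).

(7b − 6)(c − 1)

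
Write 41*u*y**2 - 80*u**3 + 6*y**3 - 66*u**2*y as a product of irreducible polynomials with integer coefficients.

Group: 8*u*(-10*u**2 - 7*u*y + 6*y**2) + y*(-10*u**2 - 7*u*y + 6*y**2); both groups contain (-10*u**2 - 7*u*y + 6*y**2), so (8*u + y) is a factor with cofactor -10*u**2 - 7*u*y + 6*y**2.
The cofactor groups again: -10*u**2 - 7*u*y + 6*y**2 = -2*u*(5*u + 6*y) + y*(5*u + 6*y); both groups contain (5*u + 6*y), giving -(2*u - y)*(5*u + 6*y).

-(2*u - y)*(5*u + 6*y)*(8*u + y)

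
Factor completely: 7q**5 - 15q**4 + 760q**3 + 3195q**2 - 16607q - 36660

(7q + 13)(q + 5)(q - 4)(q**2 - 5q + 141)

Among the possible rational roots, q = -13/7 is a root, giving the factor (7q + 13) and quotient q**4 - 4q**3 + 116q**2 + 241q - 2820.
Then q = -5 is a root, so (q + 5) is a factor; dividing leaves q**3 - 9q**2 + 161q - 564.
Continuing, q = 4 is a root, so (q - 4) is a factor; dividing leaves q**2 - 5q + 141.
The quadratic q**2 - 5q + 141 has discriminant -539 < 0 and is irreducible over ℤ.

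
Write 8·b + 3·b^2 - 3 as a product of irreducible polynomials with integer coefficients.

Need a pair with product 3·(-3) = -9 and sum 8: that's 9 and -1.
Split the middle term: 3·b^2 + 9·b - b - 3 = 3·b·(b + 3) - (b + 3).

(3·b - 1)·(b + 3)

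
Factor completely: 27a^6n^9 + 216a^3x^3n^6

27a^3n^6(an + 2x)(a^2n^2 - 2axn + 4x^2)

Factor out 27a^3n^6 first: what remains is a^3n^3 + 8x^3.
Recognize a sum of cubes with the parts 2x and an.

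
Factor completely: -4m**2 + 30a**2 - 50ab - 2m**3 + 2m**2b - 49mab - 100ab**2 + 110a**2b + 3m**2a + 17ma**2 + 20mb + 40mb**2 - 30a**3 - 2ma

-(m - 2a + 4b + 2)(2m - 5a)(m + 3a - 5b)

Group: m(-2m**2 - ma + 10mb + 15a**2 - 25ab) + (-2a + 4b + 2)(-2m**2 - ma + 10mb + 15a**2 - 25ab); both groups contain (-2m**2 - ma + 10mb + 15a**2 - 25ab), so (m - 2a + 4b + 2) is a factor with cofactor -2m**2 - ma + 10mb + 15a**2 - 25ab.
The cofactor groups again: -2m**2 - ma + 10mb + 15a**2 - 25ab = -2m(m + 3a - 5b) + 5a(m + 3a - 5b); both groups contain (m + 3a - 5b), giving -(2m - 5a)(m + 3a - 5b).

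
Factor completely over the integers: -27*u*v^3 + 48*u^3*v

Every term has a factor of 3*u*v. Then 16*u^2 - 9*v^2 = (4*u)² − (3*v)².

3*u*v*(4*u + 3*v)*(4*u - 3*v)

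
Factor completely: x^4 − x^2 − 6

(x^2 + 2)(x^2 − 3)

Substitute u = x^2 to get a quadratic in u, then factor.
x^2 − 3 is irreducible over ℤ (3 is not a perfect square).
x^2 + 2 is irreducible over ℤ (always positive, so no real roots).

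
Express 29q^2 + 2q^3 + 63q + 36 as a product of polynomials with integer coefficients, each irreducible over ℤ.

(2q + 3)(q + 1)(q + 12)

Trying the rational-root candidates, q = -3/2 is a root, giving the factor (2q + 3) and quotient q^2 + 13q + 12.
The remaining quadratic factors as (q + 12)(q + 1).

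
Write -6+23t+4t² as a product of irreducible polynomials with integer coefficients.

Need a pair with product 4·(-6) = -24 and sum 23: that's 24 and -1.
Split the middle term: 4t²+24t - t-6 = 4t(t+6) - (t+6).

(4t-1)(t+6)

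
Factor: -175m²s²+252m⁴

7m²(6m+5s)(6m-5s)

Pull out the common factor 7m²; 36m²-25s² is a difference of squares.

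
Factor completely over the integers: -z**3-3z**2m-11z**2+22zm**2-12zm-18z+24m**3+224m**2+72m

-(z-4m)(z+6m+2)(z+m+9)

Group: z(-z**2-7zm-11z-6m**2-56m-18) - 4m(-z**2-7zm-11z-6m**2-56m-18); both groups contain (-z**2-7zm-11z-6m**2-56m-18), so (z-4m) is a factor with cofactor -z**2-7zm-11z-6m**2-56m-18.
The cofactor groups again: -z**2-7zm-11z-6m**2-56m-18 = -z(z+6m+2) + (-m-9)(z+6m+2); both groups contain (z+6m+2), giving -(z+m+9)(z+6m+2).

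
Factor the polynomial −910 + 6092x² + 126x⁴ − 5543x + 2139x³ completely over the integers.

By the rational root theorem, x = 5/6 is a root, so (6x − 5) divides it; the quotient is 21x³ + 374x² + 1327x + 182.
Continuing, x = −13 is a root, so (x + 13) is a factor; dividing leaves 21x² + 101x + 14.
The remaining quadratic factors as (3x + 14)(7x + 1).

(3x + 14)(6x − 5)(7x + 1)(x + 13)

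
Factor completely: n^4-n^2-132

Substitute u = n^2 to get a quadratic in u, then factor.
n^2+11 is irreducible over ℤ (always positive, so no real roots).
n^2-12 is irreducible over ℤ (12 is not a perfect square).

(n^2+11)*(n^2-12)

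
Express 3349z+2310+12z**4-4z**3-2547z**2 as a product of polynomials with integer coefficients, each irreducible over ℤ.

Trying the rational-root candidates, z = -15 is a root, giving the factor (z+15) and quotient 12z**3-184z**2+213z+154.
Next, z = -1/2 is a root, giving the factor (2z+1) and quotient 6z**2-95z+154.
The remaining quadratic factors as (z-14)(6z-11).

(2z+1)(6z-11)(z+15)(z-14)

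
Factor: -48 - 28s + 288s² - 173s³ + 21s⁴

Testing divisors of the constant over divisors of the leading coefficient, s = 4/7 is a root, so (7s - 4) is a factor; dividing leaves 3s³ - 23s² + 28s + 12.
Continuing, s = -1/3 is a root, giving the factor (3s + 1) and quotient s² - 8s + 12.
The remaining quadratic factors as (s - 6)(s - 2).

(3s + 1)(7s - 4)(s - 2)(s - 6)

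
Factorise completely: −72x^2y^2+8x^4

8x^2(x+3y)(x−3y)

Every term has a factor of 8x^2. Then x^2−9y^2 = (x)² − (3y)².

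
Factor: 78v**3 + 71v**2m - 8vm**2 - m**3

Group: 13v(6v**2 + 5vm - m**2) + m(6v**2 + 5vm - m**2); both groups contain (6v**2 + 5vm - m**2), so (13v + m) is a factor with cofactor 6v**2 + 5vm - m**2.
The cofactor groups again: 6v**2 + 5vm - m**2 = v(6v - m) + m(6v - m); both groups contain (6v - m), giving (v + m)(6v - m).

(6v - m)(13v + m)(v + m)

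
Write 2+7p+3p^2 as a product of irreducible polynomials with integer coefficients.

(3p+1)(p+2)

Need a pair with product 3·2 = 6 and sum 7: that's 1 and 6.
Split the middle term: 3p^2+p + 6p+2 = p(3p+1) + 2(3p+1).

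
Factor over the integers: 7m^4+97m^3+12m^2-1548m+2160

(7m-15)(m+12)(m+6)(m-2)

Testing divisors of the constant over divisors of the leading coefficient, m = 15/7 is a root, giving the factor (7m-15) and quotient m^3+16m^2+36m-144.
Then m = 2 is a root, so (m-2) is a factor; dividing leaves m^2+18m+72.
The remaining quadratic factors as (m+12)(m+6).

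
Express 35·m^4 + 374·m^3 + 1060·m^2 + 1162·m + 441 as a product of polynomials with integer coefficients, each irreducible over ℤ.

(5·m + 7)·(7·m + 9)·(m + 1)·(m + 7)

Testing divisors of the constant over divisors of the leading coefficient, m = -9/7 is a root, so (7·m + 9) divides it; the quotient is 5·m^3 + 47·m^2 + 91·m + 49.
Then m = -7/5 is a root, giving the factor (5·m + 7) and quotient m^2 + 8·m + 7.
The remaining quadratic factors as (m + 7)(m + 1).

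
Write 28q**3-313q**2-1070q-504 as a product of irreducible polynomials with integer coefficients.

Among the possible rational roots, q = -9/4 is a root, giving the factor (4q+9) and quotient 7q**2-94q-56.
The remaining quadratic factors as (7q+4)(q-14).

(4q+9)(7q+4)(q-14)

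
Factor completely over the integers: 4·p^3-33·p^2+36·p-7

By the rational root theorem, p = 7 is a root, giving the factor (p-7) and quotient 4·p^2-5·p+1.
The remaining quadratic factors as (p-1)(4·p-1).

(4·p-1)·(p-1)·(p-7)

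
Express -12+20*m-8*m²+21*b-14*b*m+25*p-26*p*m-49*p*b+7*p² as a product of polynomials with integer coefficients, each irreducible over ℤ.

Group: 7*p*(p-7*b-4*m+4) + (2*m-3)*(p-7*b-4*m+4); both groups contain (p-7*b-4*m+4).

(p-7*b-4*m+4)*(7*p+2*m-3)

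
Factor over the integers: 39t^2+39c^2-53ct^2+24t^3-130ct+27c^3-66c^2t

Group: 3c(9c^2-19ct+13c-24t^2-39t) - t(9c^2-19ct+13c-24t^2-39t); both groups contain (9c^2-19ct+13c-24t^2-39t), so (3c-t) is a factor with cofactor 9c^2-19ct+13c-24t^2-39t.
The cofactor groups again: 9c^2-19ct+13c-24t^2-39t = 9c(c-3t) + (8t+13)(c-3t); both groups contain (c-3t), giving (9c+8t+13)(c-3t).

(3c-t)(9c+8t+13)(c-3t)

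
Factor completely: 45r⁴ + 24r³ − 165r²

3r²(3r − 5)(5r + 11)

Pull out the common factor 3r², then factor the remaining trinomial.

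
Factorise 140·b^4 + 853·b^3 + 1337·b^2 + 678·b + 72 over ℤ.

Trying the rational-root candidates, b = −4 is a root, so (b + 4) divides it; the quotient is 140·b^3 + 293·b^2 + 165·b + 18.
Then b = −1/7 is a root, giving the factor (7·b + 1) and quotient 20·b^2 + 39·b + 18.
The remaining quadratic factors as (5·b + 6)(4·b + 3).

(4·b + 3)·(5·b + 6)·(7·b + 1)·(b + 4)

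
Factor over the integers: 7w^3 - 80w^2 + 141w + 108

(7w + 4)(w - 3)(w - 9)

Among the possible rational roots, w = 3 is a root, giving the factor (w - 3) and quotient 7w^2 - 59w - 36.
The remaining quadratic factors as (w - 9)(7w + 4).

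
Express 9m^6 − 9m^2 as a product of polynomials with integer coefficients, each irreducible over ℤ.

9m^2(m + 1)(m − 1)(m^2 + 1)

Pull out the common factor 9m^2, leaving m^4 − 1.
Recognize a difference of squares with the parts m^2 and 1.
m^2 − 1 is again a difference of squares: (m − 1)(m + 1).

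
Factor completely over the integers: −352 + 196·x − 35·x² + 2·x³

(2·x − 11)·(x − 4)·(x − 8)

Trying the rational-root candidates, x = 11/2 is a root, so (2·x − 11) divides it; the quotient is x² − 12·x + 32.
The remaining quadratic factors as (x − 8)(x − 4).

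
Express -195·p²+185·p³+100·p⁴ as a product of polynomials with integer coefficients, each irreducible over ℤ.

5·p²·(4·p-3)·(5·p+13)

Pull out the common factor 5·p², then factor the remaining trinomial.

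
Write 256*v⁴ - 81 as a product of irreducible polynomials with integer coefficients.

(4*v + 3)*(4*v - 3)*(16*v² + 9)

Difference of squares twice: with A = 4*v and B = 3, A⁴ − B⁴ = (A² − B²)(A² + B²), and A² − B² factors again.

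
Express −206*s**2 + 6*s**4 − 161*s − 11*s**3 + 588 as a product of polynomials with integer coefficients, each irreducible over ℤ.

(2*s + 7)*(3*s − 4)*(s + 3)*(s − 7)

Trying the rational-root candidates, s = −3 is a root, so (s + 3) is a factor; dividing leaves 6*s**3 − 29*s**2 − 119*s + 196.
Continuing, s = −7/2 is a root, so (2*s + 7) divides it; the quotient is 3*s**2 − 25*s + 28.
The remaining quadratic factors as (3*s − 4)(s − 7).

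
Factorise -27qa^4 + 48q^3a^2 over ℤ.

3a^2q(4q - 3a)(4q + 3a)

Factor out 3qa^2, leaving 16q^2 - 9a^2, which is a difference of two squares.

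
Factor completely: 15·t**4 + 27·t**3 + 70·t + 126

(5·t + 9)·(3·t**3 + 14)

Group as (15·t**4 + 70·t) + (27·t**3 + 126) = 5·t·(3·t**3 + 14) + 9·(3·t**3 + 14).
Both groups share the factor (3·t**3 + 14).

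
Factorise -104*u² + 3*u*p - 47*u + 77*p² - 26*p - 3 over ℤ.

Group: -13*u*(8*u - 7*p + 3) + (-11*p - 1)*(8*u - 7*p + 3); both groups contain (8*u - 7*p + 3).

-(8*u - 7*p + 3)*(13*u + 11*p + 1)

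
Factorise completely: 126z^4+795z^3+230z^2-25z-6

(3z+1)(6z-1)(7z+1)(z+6)

Among the possible rational roots, z = -6 is a root, so (z+6) is a factor; dividing leaves 126z^3+39z^2-4z-1.
Then z = -1/3 is a root, so (3z+1) divides it; the quotient is 42z^2-z-1.
The remaining quadratic factors as (6z-1)(7z+1).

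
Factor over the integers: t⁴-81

(t+3)(t-3)(t²+9)

Write as (t²)² − (9)², then factor t²-9 once more.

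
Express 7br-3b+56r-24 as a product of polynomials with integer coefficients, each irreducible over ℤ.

(7r-3)(b+8)

Group as (7br-3b) + (56r-24) = b(7r-3) + 8(7r-3).
Both groups share the factor (7r-3).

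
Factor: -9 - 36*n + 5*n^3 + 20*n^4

Group as (20*n^4 - 36*n) + (5*n^3 - 9) = 4*n*(5*n^3 - 9) + (5*n^3 - 9).
Both groups share the factor (5*n^3 - 9).

(4*n + 1)*(5*n^3 - 9)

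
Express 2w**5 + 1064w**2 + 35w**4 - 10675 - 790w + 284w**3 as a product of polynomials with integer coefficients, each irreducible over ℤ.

(2w - 5)(w + 5)(w + 7)(w**2 + 8w + 61)

Trying the rational-root candidates, w = -5 is a root, so (w + 5) is a factor; dividing leaves 2w**4 + 25w**3 + 159w**2 + 269w - 2135.
Then w = 5/2 is a root, so (2w - 5) divides it; the quotient is w**3 + 15w**2 + 117w + 427.
Next, w = -7 is a root, giving the factor (w + 7) and quotient w**2 + 8w + 61.
The quadratic w**2 + 8w + 61 has discriminant -180 < 0 and is irreducible over ℤ.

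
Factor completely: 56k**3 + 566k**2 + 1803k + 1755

Trying the rational-root candidates, k = -9/2 is a root, giving the factor (2k + 9) and quotient 28k**2 + 157k + 195.
The remaining quadratic factors as (7k + 13)(4k + 15).

(2k + 9)(4k + 15)(7k + 13)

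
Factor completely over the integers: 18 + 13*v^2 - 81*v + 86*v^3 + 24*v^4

Trying the rational-root candidates, v = 2/3 is a root, so (3*v - 2) is a factor; dividing leaves 8*v^3 + 34*v^2 + 27*v - 9.
Continuing, v = 1/4 is a root, so (4*v - 1) divides it; the quotient is 2*v^2 + 9*v + 9.
The remaining quadratic factors as (2*v + 3)(v + 3).

(2*v + 3)*(3*v - 2)*(4*v - 1)*(v + 3)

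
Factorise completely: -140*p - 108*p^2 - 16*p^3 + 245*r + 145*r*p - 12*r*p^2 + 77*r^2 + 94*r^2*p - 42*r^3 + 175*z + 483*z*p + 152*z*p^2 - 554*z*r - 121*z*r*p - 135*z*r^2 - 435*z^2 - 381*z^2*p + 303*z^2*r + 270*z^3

Group: 6*z*(45*z^2 + 73*z*r - 56*z*p - 35*z + 14*r^2 - 36*r*p - 49*r + 16*p^2 + 28*p) + (-3*r - p - 5)*(45*z^2 + 73*z*r - 56*z*p - 35*z + 14*r^2 - 36*r*p - 49*r + 16*p^2 + 28*p); both groups contain (45*z^2 + 73*z*r - 56*z*p - 35*z + 14*r^2 - 36*r*p - 49*r + 16*p^2 + 28*p), so (6*z - 3*r - p - 5) is a factor with cofactor 45*z^2 + 73*z*r - 56*z*p - 35*z + 14*r^2 - 36*r*p - 49*r + 16*p^2 + 28*p.
The cofactor groups again: 45*z^2 + 73*z*r - 56*z*p - 35*z + 14*r^2 - 36*r*p - 49*r + 16*p^2 + 28*p = 9*z*(5*z + 7*r - 4*p) + (2*r - 4*p - 7)*(5*z + 7*r - 4*p); both groups contain (5*z + 7*r - 4*p), giving (9*z + 2*r - 4*p - 7)*(5*z + 7*r - 4*p).

(9*z + 2*r - 4*p - 7)*(5*z + 7*r - 4*p)*(6*z - 3*r - p - 5)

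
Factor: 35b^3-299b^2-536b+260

(5b-2)(7b+13)(b-10)

Among the possible rational roots, b = -13/7 is a root, so (7b+13) is a factor; dividing leaves 5b^2-52b+20.
The remaining quadratic factors as (5b-2)(b-10).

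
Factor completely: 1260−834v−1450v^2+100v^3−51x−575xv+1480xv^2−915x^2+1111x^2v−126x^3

Group: 9x(−14x^2+139xv−83x+10v^2−157v+105) + (10v+12)(−14x^2+139xv−83x+10v^2−157v+105); both groups contain (−14x^2+139xv−83x+10v^2−157v+105), so (9x+10v+12) is a factor with cofactor −14x^2+139xv−83x+10v^2−157v+105.
The cofactor groups again: −14x^2+139xv−83x+10v^2−157v+105 = −14x(x−10v+7) + (−v+15)(x−10v+7); both groups contain (x−10v+7), giving −(14x+v−15)(x−10v+7).

−(x−10v+7)(9x+10v+12)(14x+v−15)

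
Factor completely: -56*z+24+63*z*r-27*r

Group as (63*z*r-56*z) + (-27*r+24) = 7*z*(9*r-8) - 3*(9*r-8).
Both groups share the factor (9*r-8).

(7*z-3)*(9*r-8)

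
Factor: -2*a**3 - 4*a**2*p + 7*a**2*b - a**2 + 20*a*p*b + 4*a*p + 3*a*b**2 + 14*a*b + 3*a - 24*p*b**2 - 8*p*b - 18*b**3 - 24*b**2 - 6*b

-(2*a + 4*p + 3*b + 3)*(a - 2*b)*(a - 3*b - 1)

Group: 2*a*(-a**2 + 5*a*b + a - 6*b**2 - 2*b) + (4*p + 3*b + 3)*(-a**2 + 5*a*b + a - 6*b**2 - 2*b); both groups contain (-a**2 + 5*a*b + a - 6*b**2 - 2*b), so (2*a + 4*p + 3*b + 3) is a factor with cofactor -a**2 + 5*a*b + a - 6*b**2 - 2*b.
The cofactor groups again: -a**2 + 5*a*b + a - 6*b**2 - 2*b = -a*(a - 3*b - 1) + 2*b*(a - 3*b - 1); both groups contain (a - 3*b - 1), giving -(a - 2*b)*(a - 3*b - 1).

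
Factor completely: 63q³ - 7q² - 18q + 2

Group as (63q³ - 18q) + (-7q² + 2) = 9q(7q² - 2) - (7q² - 2).
Both groups share the factor (7q² - 2).

(9q - 1)(7q² - 2)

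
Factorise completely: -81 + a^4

Substitute u = a^2 to get a quadratic in u, then factor.
a^2 - 9 is a difference of squares.
a^2 + 9 is irreducible over ℤ (sum of squares).

(a + 3)(a - 3)(a^2 + 9)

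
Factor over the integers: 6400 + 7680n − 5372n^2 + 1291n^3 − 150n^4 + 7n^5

(7n + 4)(n − 5)(n − 8)(n^2 − 9n + 40)

Trying the rational-root candidates, n = 8 is a root, giving the factor (n − 8) and quotient 7n^4 − 94n^3 + 539n^2 − 1060n − 800.
Then n = 5 is a root, so (n − 5) is a factor; dividing leaves 7n^3 − 59n^2 + 244n + 160.
Then n = −4/7 is a root, so (7n + 4) divides it; the quotient is n^2 − 9n + 40.
The quadratic n^2 − 9n + 40 has discriminant −79 < 0 and is irreducible over ℤ.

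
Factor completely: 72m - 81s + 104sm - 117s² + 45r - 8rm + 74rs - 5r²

Group: -5r(r - 13s - 9) + (9s - 8m)(r - 13s - 9); both groups contain (r - 13s - 9).

-(5r - 9s + 8m)(r - 13s - 9)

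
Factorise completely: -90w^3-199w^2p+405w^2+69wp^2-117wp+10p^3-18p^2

Group: 2w(-45w^2+13wp+2p^2) + (5p-9)(-45w^2+13wp+2p^2); both groups contain (-45w^2+13wp+2p^2), so (2w+5p-9) is a factor with cofactor -45w^2+13wp+2p^2.
The cofactor groups again: -45w^2+13wp+2p^2 = -5w(9w+p) + 2p(9w+p); both groups contain (9w+p), giving -(5w-2p)(9w+p).

-(5w-2p)(2w+5p-9)(9w+p)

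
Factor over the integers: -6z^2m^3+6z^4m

Pull out the common factor 6z^2m; z^2-m^2 is a difference of squares.

6mz^2(z-m)(z+m)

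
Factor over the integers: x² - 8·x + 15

Two integers with product 15 and sum -8 are -3 and -5.

(x - 3)·(x - 5)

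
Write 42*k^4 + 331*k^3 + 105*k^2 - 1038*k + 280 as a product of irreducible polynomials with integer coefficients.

(2*k + 5)*(3*k - 4)*(7*k - 2)*(k + 7)

Trying the rational-root candidates, k = 4/3 is a root, so (3*k - 4) is a factor; dividing leaves 14*k^3 + 129*k^2 + 207*k - 70.
Next, k = 2/7 is a root, so (7*k - 2) is a factor; dividing leaves 2*k^2 + 19*k + 35.
The remaining quadratic factors as (2*k + 5)(k + 7).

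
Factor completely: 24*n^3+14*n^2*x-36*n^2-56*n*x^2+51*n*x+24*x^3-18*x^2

(2*n+4*x-3)*(3*n-2*x)*(4*n-3*x)

Group: 4*n*(6*n^2+8*n*x-9*n-8*x^2+6*x) - 3*x*(6*n^2+8*n*x-9*n-8*x^2+6*x); both groups contain (6*n^2+8*n*x-9*n-8*x^2+6*x), so (4*n-3*x) is a factor with cofactor 6*n^2+8*n*x-9*n-8*x^2+6*x.
The cofactor groups again: 6*n^2+8*n*x-9*n-8*x^2+6*x = 2*n*(3*n-2*x) + (4*x-3)*(3*n-2*x); both groups contain (3*n-2*x), giving (2*n+4*x-3)*(3*n-2*x).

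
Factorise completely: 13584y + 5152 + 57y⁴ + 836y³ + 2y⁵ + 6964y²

(2y + 1)(y + 14)(y + 2)(y² + 12y + 184)

Among the possible rational roots, y = -14 is a root, so (y + 14) divides it; the quotient is 2y⁴ + 29y³ + 430y² + 944y + 368.
Then y = -1/2 is a root, so (2y + 1) is a factor; dividing leaves y³ + 14y² + 208y + 368.
Then y = -2 is a root, so (y + 2) is a factor; dividing leaves y² + 12y + 184.
The quadratic y² + 12y + 184 has discriminant -592 < 0 and is irreducible over ℤ.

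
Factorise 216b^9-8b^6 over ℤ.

Every term has a factor of 8b^6; factoring it out leaves 27b^3-1.
Recognize a difference of cubes with the parts 3b and 1.

8b^6(3b-1)(9b^2+3b+1)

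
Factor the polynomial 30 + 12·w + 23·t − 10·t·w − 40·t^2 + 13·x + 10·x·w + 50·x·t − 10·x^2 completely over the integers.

−(5·x − 5·t + 6)·(2·x − 8·t − 2·w − 5)

Group: −2·x·(5·x − 5·t + 6) + (8·t + 2·w + 5)·(5·x − 5·t + 6); both groups contain (5·x − 5·t + 6).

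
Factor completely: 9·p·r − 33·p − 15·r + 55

Group as (9·p·r − 33·p) + (−15·r + 55) = 3·p·(3·r − 11) − 5·(3·r − 11).
Both groups share the factor (3·r − 11).

(3·p − 5)·(3·r − 11)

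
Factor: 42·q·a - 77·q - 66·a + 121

(6·a - 11)·(7·q - 11)

Group as (42·q·a - 77·q) + (-66·a + 121) = 7·q·(6·a - 11) - 11·(6·a - 11).
Both groups share the factor (6·a - 11).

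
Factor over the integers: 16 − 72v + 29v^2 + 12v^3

Testing divisors of the constant over divisors of the leading coefficient, v = −4 is a root, so (v + 4) is a factor; dividing leaves 12v^2 − 19v + 4.
The remaining quadratic factors as (3v − 4)(4v − 1).

(3v − 4)(4v − 1)(v + 4)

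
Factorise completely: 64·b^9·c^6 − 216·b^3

8·b^3·(2·b^2·c^2 − 3)·(4·b^4·c^4 + 6·b^2·c^2 + 9)

Factor out 8·b^3 first: what remains is 8·b^6·c^6 − 27.
Recognize a difference of cubes with the parts 2·b^2·c^2 and 3.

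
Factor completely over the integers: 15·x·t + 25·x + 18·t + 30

(3·t + 5)·(5·x + 6)

Group as (15·x·t + 25·x) + (18·t + 30) = 5·x·(3·t + 5) + 6·(3·t + 5).
Both groups share the factor (3·t + 5).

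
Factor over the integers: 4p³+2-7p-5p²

(4p-1)(p+1)(p-2)

Among the possible rational roots, p = -1 is a root, giving the factor (p+1) and quotient 4p²-9p+2.
The remaining quadratic factors as (p-2)(4p-1).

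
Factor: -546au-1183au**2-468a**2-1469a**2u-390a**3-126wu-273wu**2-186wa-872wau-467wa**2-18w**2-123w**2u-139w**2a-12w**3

Group: 4w(-3w**2-31wa-21wu-78a**2-91au) + (5a+13u+6)(-3w**2-31wa-21wu-78a**2-91au); both groups contain (-3w**2-31wa-21wu-78a**2-91au), so (4w+5a+13u+6) is a factor with cofactor -3w**2-31wa-21wu-78a**2-91au.
The cofactor groups again: -3w**2-31wa-21wu-78a**2-91au = -3w(w+6a+7u) - 13a(w+6a+7u); both groups contain (w+6a+7u), giving -(3w+13a)(w+6a+7u).

-(3w+13a)(4w+5a+13u+6)(w+6a+7u)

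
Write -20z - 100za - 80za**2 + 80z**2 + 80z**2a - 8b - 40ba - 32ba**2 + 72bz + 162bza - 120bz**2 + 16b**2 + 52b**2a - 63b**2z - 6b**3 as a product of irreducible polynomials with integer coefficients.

Group: b(-6b**2 - 15bz + 4ba + 4b + 10za + 10z) + (8z - 8a - 2)(-6b**2 - 15bz + 4ba + 4b + 10za + 10z); both groups contain (-6b**2 - 15bz + 4ba + 4b + 10za + 10z), so (b + 8z - 8a - 2) is a factor with cofactor -6b**2 - 15bz + 4ba + 4b + 10za + 10z.
The cofactor groups again: -6b**2 - 15bz + 4ba + 4b + 10za + 10z = -2b(3b - 2a - 2) - 5z(3b - 2a - 2); both groups contain (3b - 2a - 2), giving -(2b + 5z)(3b - 2a - 2).

-(3b - 2a - 2)(b + 8z - 8a - 2)(2b + 5z)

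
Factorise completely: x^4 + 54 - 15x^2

(x + 3)(x - 3)(x^2 - 6)

Substitute u = x^2 to get a quadratic in u, then factor.
x^2 - 9 is a difference of squares.
x^2 - 6 is irreducible over ℤ (6 is not a perfect square).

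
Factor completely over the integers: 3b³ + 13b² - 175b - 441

Among the possible rational roots, b = -7/3 is a root, so (3b + 7) divides it; the quotient is b² + 2b - 63.
The remaining quadratic factors as (b + 9)(b - 7).

(3b + 7)(b + 9)(b - 7)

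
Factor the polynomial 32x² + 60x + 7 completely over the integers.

(4x + 7)(8x + 1)

Need a pair with product 32·7 = 224 and sum 60: that's 56 and 4.
Split the middle term: 32x² + 56x + 4x + 7 = 8x(4x + 7) + (4x + 7).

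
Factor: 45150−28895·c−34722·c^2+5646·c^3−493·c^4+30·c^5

(5·c+7)·(6·c−5)·(c−10)·(c^2−7·c+129)

By the rational root theorem, c = −7/5 is a root, so (5·c+7) is a factor; dividing leaves 6·c^4−107·c^3+1279·c^2−8735·c+6450.
Then c = 10 is a root, so (c−10) is a factor; dividing leaves 6·c^3−47·c^2+809·c−645.
Then c = 5/6 is a root, so (6·c−5) divides it; the quotient is c^2−7·c+129.
The quadratic c^2−7·c+129 has discriminant −467 < 0 and is irreducible over ℤ.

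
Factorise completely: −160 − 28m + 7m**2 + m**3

Testing divisors of the constant over divisors of the leading coefficient, m = 5 is a root, so (m − 5) divides it; the quotient is m**2 + 12m + 32.
The remaining quadratic factors as (m + 8)(m + 4).

(m + 4)(m + 8)(m − 5)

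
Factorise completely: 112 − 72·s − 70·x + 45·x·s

(5·x − 8)·(9·s − 14)

Group as (45·x·s − 70·x) + (−72·s + 112) = 5·x·(9·s − 14) − 8·(9·s − 14).
Both groups share the factor (9·s − 14).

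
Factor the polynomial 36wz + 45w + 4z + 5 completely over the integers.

Group as (36wz + 45w) + (4z + 5) = 9w(4z + 5) + (4z + 5).
Both groups share the factor (4z + 5).

(4z + 5)(9w + 1)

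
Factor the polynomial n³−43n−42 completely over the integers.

Trying the rational-root candidates, n = −6 is a root, so (n+6) is a factor; dividing leaves n²−6n−7.
The remaining quadratic factors as (n+1)(n−7).

(n+1)(n+6)(n−7)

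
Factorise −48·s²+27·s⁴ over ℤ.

Every term has a factor of 3·s². Then 9·s²−16 = (3·s)² − (4)².

3·s²·(3·s+4)·(3·s−4)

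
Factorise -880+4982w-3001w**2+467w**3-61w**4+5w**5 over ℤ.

(5w-1)(w-2)(w-8)(w**2-2w+55)

By the rational root theorem, w = 8 is a root, giving the factor (w-8) and quotient 5w**4-21w**3+299w**2-609w+110.
Next, w = 2 is a root, so (w-2) is a factor; dividing leaves 5w**3-11w**2+277w-55.
Then w = 1/5 is a root, giving the factor (5w-1) and quotient w**2-2w+55.
The quadratic w**2-2w+55 has discriminant -216 < 0 and is irreducible over ℤ.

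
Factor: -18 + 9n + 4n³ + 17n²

(4n - 3)(n + 2)(n + 3)

By the rational root theorem, n = -2 is a root, so (n + 2) divides it; the quotient is 4n² + 9n - 9.
The remaining quadratic factors as (n + 3)(4n - 3).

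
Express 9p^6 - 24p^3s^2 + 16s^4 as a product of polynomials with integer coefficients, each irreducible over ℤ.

(3p^3 - 4s^2)^2

Recognize a perfect-square trinomial with the parts 4s^2 and 3p^3.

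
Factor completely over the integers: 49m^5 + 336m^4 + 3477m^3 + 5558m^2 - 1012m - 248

Among the possible rational roots, m = 2/7 is a root, giving the factor (7m - 2) and quotient 7m^4 + 50m^3 + 511m^2 + 940m + 124.
Next, m = -2 is a root, so (m + 2) is a factor; dividing leaves 7m^3 + 36m^2 + 439m + 62.
Continuing, m = -1/7 is a root, so (7m + 1) divides it; the quotient is m^2 + 5m + 62.
The quadratic m^2 + 5m + 62 has discriminant -223 < 0 and is irreducible over ℤ.

(7m + 1)(7m - 2)(m + 2)(m^2 + 5m + 62)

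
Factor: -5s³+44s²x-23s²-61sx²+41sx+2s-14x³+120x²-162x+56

Group: s(-5s²+34sx-13s+7x²-53x+28) + (-2x+2)(-5s²+34sx-13s+7x²-53x+28); both groups contain (-5s²+34sx-13s+7x²-53x+28), so (s-2x+2) is a factor with cofactor -5s²+34sx-13s+7x²-53x+28.
The cofactor groups again: -5s²+34sx-13s+7x²-53x+28 = -s(5s+x-7) + (7x-4)(5s+x-7); both groups contain (5s+x-7), giving -(s-7x+4)(5s+x-7).

-(5s+x-7)(s-2x+2)(s-7x+4)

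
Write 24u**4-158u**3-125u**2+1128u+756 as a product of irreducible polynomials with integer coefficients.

Among the possible rational roots, u = 7/2 is a root, so (2u-7) is a factor; dividing leaves 12u**3-37u**2-192u-108.
Continuing, u = -9/4 is a root, so (4u+9) is a factor; dividing leaves 3u**2-16u-12.
The remaining quadratic factors as (3u+2)(u-6).

(2u-7)(3u+2)(4u+9)(u-6)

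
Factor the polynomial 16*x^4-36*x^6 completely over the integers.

Pull out the common factor 4*x^4, leaving -9*x^2+4.
Recognize a difference of squares with the parts 2 and 3*x.

-4*x^4*(3*x+2)*(3*x-2)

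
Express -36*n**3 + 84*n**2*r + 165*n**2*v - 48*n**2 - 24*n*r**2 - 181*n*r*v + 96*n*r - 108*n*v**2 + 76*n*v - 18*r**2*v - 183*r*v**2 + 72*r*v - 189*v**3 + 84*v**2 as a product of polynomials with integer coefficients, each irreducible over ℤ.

-(3*n - 6*r - 7*v)*(3*n - r - 9*v + 4)*(4*n + 3*v)

Group: 4*n*(-9*n**2 + 21*n*r + 48*n*v - 12*n - 6*r**2 - 61*r*v + 24*r - 63*v**2 + 28*v) + 3*v*(-9*n**2 + 21*n*r + 48*n*v - 12*n - 6*r**2 - 61*r*v + 24*r - 63*v**2 + 28*v); both groups contain (-9*n**2 + 21*n*r + 48*n*v - 12*n - 6*r**2 - 61*r*v + 24*r - 63*v**2 + 28*v), so (4*n + 3*v) is a factor with cofactor -9*n**2 + 21*n*r + 48*n*v - 12*n - 6*r**2 - 61*r*v + 24*r - 63*v**2 + 28*v.
The cofactor groups again: -9*n**2 + 21*n*r + 48*n*v - 12*n - 6*r**2 - 61*r*v + 24*r - 63*v**2 + 28*v = -3*n*(3*n - r - 9*v + 4) + (6*r + 7*v)*(3*n - r - 9*v + 4); both groups contain (3*n - r - 9*v + 4), giving -(3*n - 6*r - 7*v)*(3*n - r - 9*v + 4).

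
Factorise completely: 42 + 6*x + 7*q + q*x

(q + 6)*(x + 7)

Group as (q*x + 7*q) + (6*x + 42) = q*(x + 7) + 6*(x + 7).
Both groups share the factor (x + 7).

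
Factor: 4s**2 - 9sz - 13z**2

(4s - 13z)(s + z)

Group: 4s(s + z) - 13z(s + z); both groups contain (s + z).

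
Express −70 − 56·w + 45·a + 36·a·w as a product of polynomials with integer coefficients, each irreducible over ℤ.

Group as (36·a·w + 45·a) + (−56·w − 70) = 9·a·(4·w + 5) − 14·(4·w + 5).
Both groups share the factor (4·w + 5).

(4·w + 5)·(9·a − 14)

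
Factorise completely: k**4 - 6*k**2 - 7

(k**2 + 1)*(k**2 - 7)

Substitute u = k**2 to get a quadratic in u, then factor.
k**2 + 1 is irreducible over ℤ (sum of squares).
k**2 - 7 is irreducible over ℤ (7 is not a perfect square).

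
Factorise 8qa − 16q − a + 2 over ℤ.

(8q − 1)(a − 2)

Group as (8qa − 16q) + (−a + 2) = 8q(a − 2) − (a − 2).
Both groups share the factor (a − 2).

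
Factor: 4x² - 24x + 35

Need a pair with product 4·35 = 140 and sum -24: that's -14 and -10.
Split the middle term: 4x² - 14x - 10x + 35 = 2x(2x - 7) - 5(2x - 7).

(2x - 5)(2x - 7)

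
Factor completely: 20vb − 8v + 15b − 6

Group as (20vb − 8v) + (15b − 6) = 4v(5b − 2) + 3(5b − 2).
Both groups share the factor (5b − 2).

(4v + 3)(5b − 2)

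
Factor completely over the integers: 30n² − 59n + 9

Need a pair with product 30·9 = 270 and sum −59: that's −54 and −5.
Split the middle term: 30n² − 54n − 5n + 9 = 6n(5n − 9) − (5n − 9).

(5n − 9)(6n − 1)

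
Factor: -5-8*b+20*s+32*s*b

(4*s-1)*(8*b+5)

Group as (32*s*b+20*s) + (-8*b-5) = 4*s*(8*b+5) - (8*b+5).
Both groups share the factor (8*b+5).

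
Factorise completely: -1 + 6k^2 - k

(2k - 1)(3k + 1)

Need a pair with product 6·(-1) = -6 and sum -1: that's -3 and 2.
Split the middle term: 6k^2 - 3k + 2k - 1 = 3k(2k - 1) + (2k - 1).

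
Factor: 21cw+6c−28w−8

Group as (21cw+6c) + (−28w−8) = 3c(7w+2) − 4(7w+2).
Both groups share the factor (7w+2).

(3c−4)(7w+2)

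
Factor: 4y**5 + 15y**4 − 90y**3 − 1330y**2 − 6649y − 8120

By the rational root theorem, y = 8 is a root, giving the factor (y − 8) and quotient 4y**4 + 47y**3 + 286y**2 + 958y + 1015.
Then y = −7/4 is a root, so (4y + 7) divides it; the quotient is y**3 + 10y**2 + 54y + 145.
Next, y = −5 is a root, giving the factor (y + 5) and quotient y**2 + 5y + 29.
The quadratic y**2 + 5y + 29 has discriminant −91 < 0 and is irreducible over ℤ.

(4y + 7)(y + 5)(y − 8)(y**2 + 5y + 29)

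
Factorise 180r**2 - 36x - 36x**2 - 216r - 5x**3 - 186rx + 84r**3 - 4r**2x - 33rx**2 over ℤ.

Group: 6r(14r**2 - 3rx + 30r - 5x**2 - 36x - 36) + x(14r**2 - 3rx + 30r - 5x**2 - 36x - 36); both groups contain (14r**2 - 3rx + 30r - 5x**2 - 36x - 36), so (6r + x) is a factor with cofactor 14r**2 - 3rx + 30r - 5x**2 - 36x - 36.
The cofactor groups again: 14r**2 - 3rx + 30r - 5x**2 - 36x - 36 = 7r(2r + x + 6) + (-5x - 6)(2r + x + 6); both groups contain (2r + x + 6), giving (7r - 5x - 6)(2r + x + 6).

(2r + x + 6)(6r + x)(7r - 5x - 6)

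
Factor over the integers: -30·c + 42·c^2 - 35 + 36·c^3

(6·c + 7)·(6·c^2 - 5)

Group as (36·c^3 - 30·c) + (42·c^2 - 35) = 6·c·(6·c^2 - 5) + 7·(6·c^2 - 5).
Both groups share the factor (6·c^2 - 5).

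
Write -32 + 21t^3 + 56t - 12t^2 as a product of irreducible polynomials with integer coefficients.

Group as (21t^3 + 56t) + (-12t^2 - 32) = 7t(3t^2 + 8) - 4(3t^2 + 8).
Both groups share the factor (3t^2 + 8).

(7t - 4)(3t^2 + 8)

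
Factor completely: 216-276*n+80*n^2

4*(4*n-9)*(5*n-6)

Pull out the common factor 4, then factor the remaining trinomial.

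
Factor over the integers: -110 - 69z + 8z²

Need a pair with product 8·(-110) = -880 and sum -69: that's -80 and 11.
Split the middle term: 8z² - 80z + 11z - 110 = 8z(z - 10) + 11(z - 10).

(8z + 11)(z - 10)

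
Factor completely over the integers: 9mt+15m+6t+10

(3m+2)(3t+5)

Group as (9mt+15m) + (6t+10) = 3m(3t+5) + 2(3t+5).
Both groups share the factor (3t+5).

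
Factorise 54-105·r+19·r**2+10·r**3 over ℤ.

(2·r+9)·(5·r-3)·(r-2)

Among the possible rational roots, r = -9/2 is a root, giving the factor (2·r+9) and quotient 5·r**2-13·r+6.
The remaining quadratic factors as (r-2)(5·r-3).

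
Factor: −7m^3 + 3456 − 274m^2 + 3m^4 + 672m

(3m + 8)(m + 9)(m − 6)(m − 8)

Testing divisors of the constant over divisors of the leading coefficient, m = −9 is a root, so (m + 9) divides it; the quotient is 3m^3 − 34m^2 + 32m + 384.
Continuing, m = 8 is a root, so (m − 8) divides it; the quotient is 3m^2 − 10m − 48.
The remaining quadratic factors as (m − 6)(3m + 8).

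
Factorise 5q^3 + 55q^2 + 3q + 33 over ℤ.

(q + 11)(5q^2 + 3)

Group as (5q^3 + 3q) + (55q^2 + 33) = q(5q^2 + 3) + 11(5q^2 + 3).
Both groups share the factor (5q^2 + 3).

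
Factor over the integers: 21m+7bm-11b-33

(7m-11)(b+3)

Group as (7bm-11b) + (21m-33) = b(7m-11) + 3(7m-11).
Both groups share the factor (7m-11).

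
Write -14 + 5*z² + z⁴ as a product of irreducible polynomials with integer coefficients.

(z² + 7)*(z² - 2)

Substitute u = z² to get a quadratic in u, then factor.
z² - 2 is irreducible over ℤ (2 is not a perfect square).
z² + 7 is irreducible over ℤ (always positive, so no real roots).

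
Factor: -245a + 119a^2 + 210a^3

Pull out the common factor 7a, then factor the remaining trinomial.

7a(5a + 7)(6a - 5)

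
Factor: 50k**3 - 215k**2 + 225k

Pull out the common factor 5k, then factor the remaining trinomial.

5k(2k - 5)(5k - 9)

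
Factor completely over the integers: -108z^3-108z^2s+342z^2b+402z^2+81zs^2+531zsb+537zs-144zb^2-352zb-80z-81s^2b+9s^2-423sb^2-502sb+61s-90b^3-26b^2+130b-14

-(2z-s-5b-7)(9z-9b+1)(6z+9s+2b-2)

Group: 6z(-18z^2+9zs+63zb+61z-9sb+s-45b^2-58b+7) + (9s+2b-2)(-18z^2+9zs+63zb+61z-9sb+s-45b^2-58b+7); both groups contain (-18z^2+9zs+63zb+61z-9sb+s-45b^2-58b+7), so (6z+9s+2b-2) is a factor with cofactor -18z^2+9zs+63zb+61z-9sb+s-45b^2-58b+7.
The cofactor groups again: -18z^2+9zs+63zb+61z-9sb+s-45b^2-58b+7 = -2z(9z-9b+1) + (s+5b+7)(9z-9b+1); both groups contain (9z-9b+1), giving -(2z-s-5b-7)(9z-9b+1).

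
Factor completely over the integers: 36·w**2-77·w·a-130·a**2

(4·w-13·a)·(9·w+10·a)

Group: 4·w·(9·w+10·a) - 13·a·(9·w+10·a); both groups contain (9·w+10·a).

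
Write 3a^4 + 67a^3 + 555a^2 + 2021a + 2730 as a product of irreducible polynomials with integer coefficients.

(3a + 13)(a + 5)(a + 6)(a + 7)

Among the possible rational roots, a = -5 is a root, giving the factor (a + 5) and quotient 3a^3 + 52a^2 + 295a + 546.
Continuing, a = -6 is a root, giving the factor (a + 6) and quotient 3a^2 + 34a + 91.
The remaining quadratic factors as (3a + 13)(a + 7).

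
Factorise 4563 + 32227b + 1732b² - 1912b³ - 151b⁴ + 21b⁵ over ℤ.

Trying the rational-root candidates, b = 13 is a root, giving the factor (b - 13) and quotient 21b⁴ + 122b³ - 326b² - 2506b - 351.
Next, b = 13/3 is a root, so (3b - 13) divides it; the quotient is 7b³ + 71b² + 199b + 27.
Then b = -1/7 is a root, giving the factor (7b + 1) and quotient b² + 10b + 27.
The quadratic b² + 10b + 27 has discriminant -8 < 0 and is irreducible over ℤ.

(3b - 13)(7b + 1)(b - 13)(b² + 10b + 27)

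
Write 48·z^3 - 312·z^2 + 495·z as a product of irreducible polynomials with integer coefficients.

Pull out the common factor 3·z, then factor the remaining trinomial.

3·z·(4·z - 11)·(4·z - 15)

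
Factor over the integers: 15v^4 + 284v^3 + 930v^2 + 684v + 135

(3v + 1)(5v + 3)(v + 15)(v + 3)

By the rational root theorem, v = −3 is a root, so (v + 3) is a factor; dividing leaves 15v^3 + 239v^2 + 213v + 45.
Next, v = −15 is a root, so (v + 15) divides it; the quotient is 15v^2 + 14v + 3.
The remaining quadratic factors as (3v + 1)(5v + 3).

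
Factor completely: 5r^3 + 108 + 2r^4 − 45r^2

(2r + 3)(r + 6)(r − 2)(r − 3)

By the rational root theorem, r = 3 is a root, giving the factor (r − 3) and quotient 2r^3 + 11r^2 − 12r − 36.
Then r = −6 is a root, so (r + 6) is a factor; dividing leaves 2r^2 − r − 6.
The remaining quadratic factors as (r − 2)(2r + 3).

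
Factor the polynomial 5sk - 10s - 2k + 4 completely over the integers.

Group as (5sk - 10s) + (-2k + 4) = 5s(k - 2) - 2(k - 2).
Both groups share the factor (k - 2).

(5s - 2)(k - 2)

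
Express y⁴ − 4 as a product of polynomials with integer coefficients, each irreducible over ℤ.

(y² + 2)*(y² − 2)

Substitute u = y² to get a quadratic in u, then factor.
y² − 2 is irreducible over ℤ (2 is not a perfect square).
y² + 2 is irreducible over ℤ (always positive, so no real roots).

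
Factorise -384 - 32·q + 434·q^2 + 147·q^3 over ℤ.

Testing divisors of the constant over divisors of the leading coefficient, q = -8/3 is a root, so (3·q + 8) divides it; the quotient is 49·q^2 + 14·q - 48.
The remaining quadratic factors as (7·q + 8)(7·q - 6).

(3·q + 8)·(7·q + 8)·(7·q - 6)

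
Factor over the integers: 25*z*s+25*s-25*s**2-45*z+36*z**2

(9*z-5*s)*(4*z+5*s-5)

Group: 9*z*(4*z+5*s-5) - 5*s*(4*z+5*s-5); both groups contain (4*z+5*s-5).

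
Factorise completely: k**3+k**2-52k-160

Trying the rational-root candidates, k = -4 is a root, so (k+4) divides it; the quotient is k**2-3k-40.
The remaining quadratic factors as (k+5)(k-8).

(k+4)(k+5)(k-8)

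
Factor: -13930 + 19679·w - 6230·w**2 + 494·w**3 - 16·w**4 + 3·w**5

(3·w - 10)·(w - 1)·(w - 7)·(w**2 + 6·w + 199)

Testing divisors of the constant over divisors of the leading coefficient, w = 10/3 is a root, so (3·w - 10) divides it; the quotient is w**4 - 2·w**3 + 158·w**2 - 1550·w + 1393.
Continuing, w = 1 is a root, so (w - 1) divides it; the quotient is w**3 - w**2 + 157·w - 1393.
Next, w = 7 is a root, so (w - 7) is a factor; dividing leaves w**2 + 6·w + 199.
The quadratic w**2 + 6·w + 199 has discriminant -760 < 0 and is irreducible over ℤ.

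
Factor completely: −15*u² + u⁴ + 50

(u² − 10)*(u² − 5)

Substitute w = u² to get a quadratic in w, then factor.
u² − 5 is irreducible over ℤ (5 is not a perfect square).
u² − 10 is irreducible over ℤ (10 is not a perfect square).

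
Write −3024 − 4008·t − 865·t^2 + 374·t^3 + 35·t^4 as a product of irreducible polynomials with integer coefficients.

Among the possible rational roots, t = 4 is a root, giving the factor (t − 4) and quotient 35·t^3 + 514·t^2 + 1191·t + 756.
Continuing, t = −9/7 is a root, giving the factor (7·t + 9) and quotient 5·t^2 + 67·t + 84.
The remaining quadratic factors as (t + 12)(5·t + 7).

(5·t + 7)·(7·t + 9)·(t + 12)·(t − 4)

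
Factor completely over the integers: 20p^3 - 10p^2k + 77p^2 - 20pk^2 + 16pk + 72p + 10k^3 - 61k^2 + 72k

(4p - 2k + 9)(5p - 5k + 8)(p + k)

Group: 5p(4p^2 + 2pk + 9p - 2k^2 + 9k) + (-5k + 8)(4p^2 + 2pk + 9p - 2k^2 + 9k); both groups contain (4p^2 + 2pk + 9p - 2k^2 + 9k), so (5p - 5k + 8) is a factor with cofactor 4p^2 + 2pk + 9p - 2k^2 + 9k.
The cofactor groups again: 4p^2 + 2pk + 9p - 2k^2 + 9k = 4p(p + k) + (-2k + 9)(p + k); both groups contain (p + k), giving (4p - 2k + 9)(p + k).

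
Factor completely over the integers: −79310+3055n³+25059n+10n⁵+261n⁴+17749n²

(2n+11)(5n−7)(n+10)(n²+12n+103)

Among the possible rational roots, n = −11/2 is a root, so (2n+11) is a factor; dividing leaves 5n⁴+103n³+961n²+3589n−7210.
Next, n = 7/5 is a root, so (5n−7) is a factor; dividing leaves n³+22n²+223n+1030.
Continuing, n = −10 is a root, giving the factor (n+10) and quotient n²+12n+103.
The quadratic n²+12n+103 has discriminant −268 < 0 and is irreducible over ℤ.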